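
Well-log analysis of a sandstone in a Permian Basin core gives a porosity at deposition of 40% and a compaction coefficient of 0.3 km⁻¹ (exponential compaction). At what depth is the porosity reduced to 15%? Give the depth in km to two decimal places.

3.27 km

Invert Athy's law: z = ln(phi₀/phi) / β
z = ln(0.4/0.15) / 0.3 = ln(2.667) / 0.3 = 0.9808 / 0.3 = 3.269 km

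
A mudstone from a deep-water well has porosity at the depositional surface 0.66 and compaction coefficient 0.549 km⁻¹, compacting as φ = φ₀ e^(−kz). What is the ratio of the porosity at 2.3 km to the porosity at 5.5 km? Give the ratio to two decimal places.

φ(z₁)/φ(z₂) = e^(−k·z₁)/e^(−k·z₂) = e^{k(z₂−z₁)}
= exp(0.549 × 3.2) = exp(1.757) = 5.7939

5.79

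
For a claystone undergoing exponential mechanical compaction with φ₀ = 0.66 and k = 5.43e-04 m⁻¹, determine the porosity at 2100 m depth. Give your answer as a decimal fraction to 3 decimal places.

Working in km (1 km = 1000 m; k in km⁻¹ = k in m⁻¹ × 1000):
φ = φ₀·exp(−k·Z) = 0.66 × exp(−0.543 × 2.1) = 0.66 × exp(−1.14)
  = 0.66 × 0.3197 = 0.2110

0.211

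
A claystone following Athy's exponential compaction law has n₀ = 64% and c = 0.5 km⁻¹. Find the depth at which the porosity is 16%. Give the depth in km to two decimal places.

2.77 km

Invert Athy's law: z = ln(n₀/n) / c
z = ln(0.64/0.16) / 0.5 = ln(4) / 0.5 = 1.3863 / 0.5 = 2.773 km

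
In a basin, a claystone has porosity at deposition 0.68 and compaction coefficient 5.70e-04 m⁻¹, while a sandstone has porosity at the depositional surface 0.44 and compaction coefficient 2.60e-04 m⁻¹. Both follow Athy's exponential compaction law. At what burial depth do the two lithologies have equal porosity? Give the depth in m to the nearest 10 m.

1400 m

Working in km (1 km = 1000 m; β in km⁻¹ = β in m⁻¹ × 1000):
Set phi₀ₐ e^(−βₐz) = phi₀ᵦ e^(−βᵦz) ⇒ ln(phi₀ₐ/phi₀ᵦ) = (βₐ − βᵦ)·z
z = ln(0.68/0.44) / (0.57 − 0.26) = 0.4353 / 0.31 = 1.404 km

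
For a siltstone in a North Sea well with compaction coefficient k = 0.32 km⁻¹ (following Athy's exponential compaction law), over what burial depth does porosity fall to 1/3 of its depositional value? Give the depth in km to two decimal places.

n/n₀ = 1/3 ⇒ exp(−k·d) = 1/3 ⇒ d = ln(3) / k
d = 1.0986 / 0.32 = 3.433 km

3.43 km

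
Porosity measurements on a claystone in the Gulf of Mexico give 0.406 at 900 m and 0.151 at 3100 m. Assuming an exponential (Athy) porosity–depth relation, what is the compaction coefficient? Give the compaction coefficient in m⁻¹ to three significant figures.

0.000450 m⁻¹

Working in km (1 km = 1000 m; β in km⁻¹ = β in m⁻¹ × 1000):
Athy: n(d) = n₀ e^(−βd) ⇒ n₁/n₂ = e^{β(d₂−d₁)} ⇒ β = ln(n₁/n₂)/(d₂−d₁)
β = ln(0.406/0.151) / (3.1 − 0.9) = ln(2.689) / 2.2 = 0.9891 / 2.2 = 0.4496 km⁻¹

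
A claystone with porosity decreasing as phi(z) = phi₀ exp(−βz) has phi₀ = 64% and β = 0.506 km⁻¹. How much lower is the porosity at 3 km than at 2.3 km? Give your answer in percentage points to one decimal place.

phi(2.3) = 0.64·e^(−0.506×2.3) = 0.1999
phi(3) = 0.64·e^(−0.506×3) = 0.1403
Δphi = 0.1999 − 0.1403 = 0.0596

6.0 percentage points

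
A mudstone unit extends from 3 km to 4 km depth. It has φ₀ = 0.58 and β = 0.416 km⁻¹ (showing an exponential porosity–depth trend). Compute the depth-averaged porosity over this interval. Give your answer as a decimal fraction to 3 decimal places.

0.136

⟨φ⟩ = (1/(Z₂−Z₁)) ∫ φ₀ e^(−βZ) dZ = φ₀·(e^(−β·Z₁) − e^(−β·Z₂)) / (β·(Z₂−Z₁))
e^(−0.416×3) = 0.2871; e^(−0.416×4) = 0.1894
⟨φ⟩ = 0.58 × (0.2871 − 0.1894) / (0.416 × 1) = 0.58 × 0.2349 = 0.1362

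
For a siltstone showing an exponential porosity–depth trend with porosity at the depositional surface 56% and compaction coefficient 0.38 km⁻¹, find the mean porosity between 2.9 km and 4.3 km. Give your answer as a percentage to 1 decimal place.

14.4%

⟨φ⟩ = (1/(Z₂−Z₁)) ∫ φ₀ e^(−βZ) dZ = φ₀·(e^(−β·Z₁) − e^(−β·Z₂)) / (β·(Z₂−Z₁))
e^(−0.38×2.9) = 0.3322; e^(−0.38×4.3) = 0.1951
⟨φ⟩ = 0.56 × (0.3322 − 0.1951) / (0.38 × 1.4) = 0.56 × 0.2576 = 0.1443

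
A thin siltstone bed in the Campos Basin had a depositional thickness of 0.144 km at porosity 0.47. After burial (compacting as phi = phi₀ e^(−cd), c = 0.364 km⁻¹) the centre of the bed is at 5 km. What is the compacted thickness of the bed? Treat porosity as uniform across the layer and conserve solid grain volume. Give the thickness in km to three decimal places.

Porosity at 5 km: phi = 0.47·exp(−0.364×5) = 0.0762
Solid-volume conservation: h(1−phi) = h₀(1−phi₀) ⇒ h = h₀·(1−phi₀)/(1−phi)
h = 0.144 × (1 − 0.47)/(1 − 0.0762) = 0.144 × 0.5737 = 0.0826 km

0.083 km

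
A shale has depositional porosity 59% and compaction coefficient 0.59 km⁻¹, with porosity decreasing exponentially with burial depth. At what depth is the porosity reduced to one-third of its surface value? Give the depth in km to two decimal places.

n/n₀ = 1/3 ⇒ exp(−β·z) = 1/3 ⇒ z = ln(3) / β
z = 1.0986 / 0.59 = 1.862 km

1.86 km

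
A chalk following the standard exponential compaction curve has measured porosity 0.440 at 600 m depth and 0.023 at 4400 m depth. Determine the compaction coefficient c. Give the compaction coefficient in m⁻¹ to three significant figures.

0.000777 m⁻¹

Working in km (1 km = 1000 m; c in km⁻¹ = c in m⁻¹ × 1000):
Athy: φ(d) = φ₀ e^(−cd) ⇒ φ₁/φ₂ = e^{c(d₂−d₁)} ⇒ c = ln(φ₁/φ₂)/(d₂−d₁)
c = ln(0.44/0.023) / (4.4 − 0.6) = ln(19.13) / 3.8 = 2.9513 / 3.8 = 0.7767 km⁻¹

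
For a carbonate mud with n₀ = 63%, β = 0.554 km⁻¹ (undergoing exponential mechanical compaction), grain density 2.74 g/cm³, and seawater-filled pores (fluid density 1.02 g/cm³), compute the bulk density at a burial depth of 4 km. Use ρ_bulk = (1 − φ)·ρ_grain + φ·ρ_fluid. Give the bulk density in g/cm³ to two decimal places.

Porosity at depth: n = 0.63·exp(−0.554×4) = 0.63×0.1090 = 0.0687
Bulk density: ρ_b = (1−n)ρ_g + n·ρ_f = 0.9313×2.74 + 0.0687×1.02
       = 2.552 + 0.070 = 2.622 g/cm³

2.62 g/cm³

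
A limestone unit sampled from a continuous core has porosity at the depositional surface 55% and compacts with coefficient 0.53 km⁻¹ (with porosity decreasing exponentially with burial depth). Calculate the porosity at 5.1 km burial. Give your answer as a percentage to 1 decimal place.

3.7%

phi = phi₀·exp(−k·d) = 0.55 × exp(−0.53 × 5.1) = 0.55 × exp(−2.703)
  = 0.55 × 0.0670 = 0.0369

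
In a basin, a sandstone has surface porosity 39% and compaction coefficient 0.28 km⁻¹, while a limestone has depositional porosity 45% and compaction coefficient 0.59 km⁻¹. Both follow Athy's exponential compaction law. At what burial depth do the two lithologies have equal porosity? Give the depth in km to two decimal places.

0.46 km

Set phi₀ₐ e^(−kₐz) = phi₀ᵦ e^(−kᵦz) ⇒ ln(phi₀ₐ/phi₀ᵦ) = (kₐ − kᵦ)·z
z = ln(0.39/0.45) / (0.28 − 0.59) = -0.1431 / -0.31 = 0.462 km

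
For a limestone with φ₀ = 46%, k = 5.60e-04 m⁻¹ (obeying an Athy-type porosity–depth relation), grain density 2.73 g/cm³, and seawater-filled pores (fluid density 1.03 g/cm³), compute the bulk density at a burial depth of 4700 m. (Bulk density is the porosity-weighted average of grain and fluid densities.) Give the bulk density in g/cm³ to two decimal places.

2.67 g/cm³

Working in km (1 km = 1000 m; k in km⁻¹ = k in m⁻¹ × 1000):
Porosity at depth: φ = 0.46·exp(−0.56×4.7) = 0.46×0.0719 = 0.0331
Bulk density: ρ_b = (1−φ)ρ_g + φ·ρ_f = 0.9669×2.73 + 0.0331×1.03
       = 2.640 + 0.034 = 2.674 g/cm³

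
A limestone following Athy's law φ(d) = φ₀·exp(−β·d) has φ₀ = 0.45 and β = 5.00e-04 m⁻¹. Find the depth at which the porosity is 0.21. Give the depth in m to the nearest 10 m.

Working in km (1 km = 1000 m; β in km⁻¹ = β in m⁻¹ × 1000):
Invert Athy's law: d = ln(φ₀/φ) / β
d = ln(0.45/0.21) / 0.5 = ln(2.143) / 0.5 = 0.7621 / 0.5 = 1.524 km

1520 m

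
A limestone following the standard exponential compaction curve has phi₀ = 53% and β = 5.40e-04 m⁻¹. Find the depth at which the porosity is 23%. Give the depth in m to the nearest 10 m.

Working in km (1 km = 1000 m; β in km⁻¹ = β in m⁻¹ × 1000):
Invert Athy's law: z = ln(phi₀/phi) / β
z = ln(0.53/0.23) / 0.54 = ln(2.304) / 0.54 = 0.8348 / 0.54 = 1.546 km

1550 m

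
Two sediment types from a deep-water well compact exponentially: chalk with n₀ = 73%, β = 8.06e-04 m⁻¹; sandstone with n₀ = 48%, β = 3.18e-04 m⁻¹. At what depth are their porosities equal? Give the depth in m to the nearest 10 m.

Working in km (1 km = 1000 m; β in km⁻¹ = β in m⁻¹ × 1000):
Set n₀ₐ e^(−βₐz) = n₀ᵦ e^(−βᵦz) ⇒ ln(n₀ₐ/n₀ᵦ) = (βₐ − βᵦ)·z
z = ln(0.73/0.48) / (0.806 − 0.318) = 0.4193 / 0.488 = 0.859 km

860 m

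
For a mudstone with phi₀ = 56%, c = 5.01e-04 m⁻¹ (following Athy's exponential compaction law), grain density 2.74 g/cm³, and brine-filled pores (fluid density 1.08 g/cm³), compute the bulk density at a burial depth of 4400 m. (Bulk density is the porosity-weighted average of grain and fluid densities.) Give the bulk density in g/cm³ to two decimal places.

2.64 g/cm³

Working in km (1 km = 1000 m; c in km⁻¹ = c in m⁻¹ × 1000):
Porosity at depth: phi = 0.56·exp(−0.501×4.4) = 0.56×0.1103 = 0.0618
Bulk density: ρ_b = (1−phi)ρ_g + phi·ρ_f = 0.9382×2.74 + 0.0618×1.08
       = 2.571 + 0.067 = 2.637 g/cm³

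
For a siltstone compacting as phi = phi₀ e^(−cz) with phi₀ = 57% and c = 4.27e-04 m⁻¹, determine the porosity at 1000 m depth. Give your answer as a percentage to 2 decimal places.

Working in km (1 km = 1000 m; c in km⁻¹ = c in m⁻¹ × 1000):
phi = phi₀·exp(−c·z) = 0.57 × exp(−0.427 × 1) = 0.57 × exp(−0.427)
  = 0.57 × 0.6525 = 0.3719

37.19%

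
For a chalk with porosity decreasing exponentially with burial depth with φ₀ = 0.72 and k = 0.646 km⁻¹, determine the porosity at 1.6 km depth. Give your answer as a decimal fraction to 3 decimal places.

φ = φ₀·exp(−k·z) = 0.72 × exp(−0.646 × 1.6) = 0.72 × exp(−1.034)
  = 0.72 × 0.3557 = 0.2561

0.256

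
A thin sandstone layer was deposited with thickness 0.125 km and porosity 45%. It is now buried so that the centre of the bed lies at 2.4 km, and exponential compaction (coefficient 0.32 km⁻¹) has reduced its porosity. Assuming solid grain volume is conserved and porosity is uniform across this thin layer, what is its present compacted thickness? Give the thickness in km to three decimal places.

Porosity at 2.4 km: n = 0.45·exp(−0.32×2.4) = 0.2088
Solid-volume conservation: h(1−n) = h₀(1−n₀) ⇒ h = h₀·(1−n₀)/(1−n)
h = 0.125 × (1 − 0.45)/(1 − 0.2088) = 0.125 × 0.6951 = 0.0869 km

0.087 km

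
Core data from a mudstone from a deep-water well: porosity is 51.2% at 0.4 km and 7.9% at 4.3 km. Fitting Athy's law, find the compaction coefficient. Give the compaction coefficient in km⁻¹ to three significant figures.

0.479 km⁻¹

Athy: φ(z) = φ₀ e^(−kz) ⇒ φ₁/φ₂ = e^{k(z₂−z₁)} ⇒ k = ln(φ₁/φ₂)/(z₂−z₁)
k = ln(0.512/0.079) / (4.3 − 0.4) = ln(6.481) / 3.9 = 1.8689 / 3.9 = 0.4792 km⁻¹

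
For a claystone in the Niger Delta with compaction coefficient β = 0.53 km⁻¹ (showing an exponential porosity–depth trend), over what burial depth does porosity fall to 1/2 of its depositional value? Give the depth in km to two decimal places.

1.31 km

φ/φ₀ = 1/2 ⇒ exp(−β·Z) = 1/2 ⇒ Z = ln(2) / β
Z = 0.6931 / 0.53 = 1.308 km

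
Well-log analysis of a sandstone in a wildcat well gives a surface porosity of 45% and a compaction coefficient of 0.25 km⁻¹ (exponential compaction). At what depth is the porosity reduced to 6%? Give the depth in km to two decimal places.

8.06 km

Invert Athy's law: Z = ln(phi₀/phi) / β
Z = ln(0.45/0.06) / 0.25 = ln(7.5) / 0.25 = 2.0149 / 0.25 = 8.060 km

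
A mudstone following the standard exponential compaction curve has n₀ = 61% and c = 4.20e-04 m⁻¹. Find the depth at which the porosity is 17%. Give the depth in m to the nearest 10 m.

Working in km (1 km = 1000 m; c in km⁻¹ = c in m⁻¹ × 1000):
Invert Athy's law: d = ln(n₀/n) / c
d = ln(0.61/0.17) / 0.42 = ln(3.588) / 0.42 = 1.2777 / 0.42 = 3.042 km

3040 m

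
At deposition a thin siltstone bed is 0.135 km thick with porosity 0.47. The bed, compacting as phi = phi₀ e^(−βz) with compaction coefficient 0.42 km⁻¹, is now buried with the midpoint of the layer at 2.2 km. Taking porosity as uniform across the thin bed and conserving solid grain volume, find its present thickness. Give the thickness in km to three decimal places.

0.088 km

Porosity at 2.2 km: phi = 0.47·exp(−0.42×2.2) = 0.1866
Solid-volume conservation: h(1−phi) = h₀(1−phi₀) ⇒ h = h₀·(1−phi₀)/(1−phi)
h = 0.135 × (1 − 0.47)/(1 − 0.1866) = 0.135 × 0.6516 = 0.0880 km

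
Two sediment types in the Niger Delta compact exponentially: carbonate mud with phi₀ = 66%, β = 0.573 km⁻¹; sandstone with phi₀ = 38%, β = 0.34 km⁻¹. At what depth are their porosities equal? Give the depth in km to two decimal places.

2.37 km

Set phi₀ₐ e^(−βₐd) = phi₀ᵦ e^(−βᵦd) ⇒ ln(phi₀ₐ/phi₀ᵦ) = (βₐ − βᵦ)·d
d = ln(0.66/0.38) / (0.573 − 0.34) = 0.5521 / 0.233 = 2.369 km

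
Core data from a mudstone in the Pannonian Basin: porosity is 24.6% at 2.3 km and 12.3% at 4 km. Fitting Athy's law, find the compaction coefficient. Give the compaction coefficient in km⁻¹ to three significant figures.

Athy: n(d) = n₀ e^(−cd) ⇒ n₁/n₂ = e^{c(d₂−d₁)} ⇒ c = ln(n₁/n₂)/(d₂−d₁)
c = ln(0.246/0.123) / (4 − 2.3) = ln(2) / 1.7 = 0.6931 / 1.7 = 0.4077 km⁻¹

0.408 km⁻¹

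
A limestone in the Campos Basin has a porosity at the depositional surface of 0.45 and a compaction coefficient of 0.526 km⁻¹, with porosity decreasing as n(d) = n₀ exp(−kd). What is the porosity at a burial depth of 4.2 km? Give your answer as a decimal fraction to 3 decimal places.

0.049

n = n₀·exp(−k·d) = 0.45 × exp(−0.526 × 4.2) = 0.45 × exp(−2.209)
  = 0.45 × 0.1098 = 0.0494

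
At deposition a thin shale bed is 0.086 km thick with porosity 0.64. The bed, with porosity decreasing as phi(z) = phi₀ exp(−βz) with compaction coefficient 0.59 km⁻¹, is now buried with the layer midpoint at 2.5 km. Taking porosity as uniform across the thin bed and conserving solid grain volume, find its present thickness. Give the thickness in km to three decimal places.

0.036 km

Porosity at 2.5 km: phi = 0.64·exp(−0.59×2.5) = 0.1464
Solid-volume conservation: h(1−phi) = h₀(1−phi₀) ⇒ h = h₀·(1−phi₀)/(1−phi)
h = 0.086 × (1 − 0.64)/(1 − 0.1464) = 0.086 × 0.4218 = 0.0363 km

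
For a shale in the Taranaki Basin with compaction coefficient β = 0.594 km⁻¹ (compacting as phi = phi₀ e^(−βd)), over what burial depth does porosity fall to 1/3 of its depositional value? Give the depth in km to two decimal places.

phi/phi₀ = 1/3 ⇒ exp(−β·d) = 1/3 ⇒ d = ln(3) / β
d = 1.0986 / 0.594 = 1.850 km

1.85 km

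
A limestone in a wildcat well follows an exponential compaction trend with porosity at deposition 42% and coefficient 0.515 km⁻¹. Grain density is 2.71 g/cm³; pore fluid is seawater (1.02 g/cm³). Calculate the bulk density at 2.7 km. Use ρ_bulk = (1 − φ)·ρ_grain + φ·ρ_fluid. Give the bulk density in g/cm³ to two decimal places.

2.53 g/cm³

Porosity at depth: phi = 0.42·exp(−0.515×2.7) = 0.42×0.2490 = 0.1046
Bulk density: ρ_b = (1−phi)ρ_g + phi·ρ_f = 0.8954×2.71 + 0.1046×1.02
       = 2.427 + 0.107 = 2.533 g/cm³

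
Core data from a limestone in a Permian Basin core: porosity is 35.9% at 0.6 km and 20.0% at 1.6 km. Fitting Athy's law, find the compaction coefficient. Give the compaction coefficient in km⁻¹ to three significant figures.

0.585 km⁻¹

Athy: phi(Z) = phi₀ e^(−cZ) ⇒ phi₁/phi₂ = e^{c(Z₂−Z₁)} ⇒ c = ln(phi₁/phi₂)/(Z₂−Z₁)
c = ln(0.359/0.2) / (1.6 − 0.6) = ln(1.795) / 1 = 0.5850 / 1 = 0.585 km⁻¹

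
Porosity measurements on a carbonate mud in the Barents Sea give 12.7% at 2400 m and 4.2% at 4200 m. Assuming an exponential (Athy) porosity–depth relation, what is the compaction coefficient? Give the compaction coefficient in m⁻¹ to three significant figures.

0.000615 m⁻¹

Working in km (1 km = 1000 m; β in km⁻¹ = β in m⁻¹ × 1000):
Athy: φ(Z) = φ₀ e^(−βZ) ⇒ φ₁/φ₂ = e^{β(Z₂−Z₁)} ⇒ β = ln(φ₁/φ₂)/(Z₂−Z₁)
β = ln(0.127/0.042) / (4.2 − 2.4) = ln(3.024) / 1.8 = 1.1065 / 1.8 = 0.6147 km⁻¹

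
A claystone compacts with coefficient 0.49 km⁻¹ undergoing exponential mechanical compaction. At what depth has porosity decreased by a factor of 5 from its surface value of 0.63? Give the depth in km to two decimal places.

3.28 km

φ/φ₀ = 1/5 ⇒ exp(−c·z) = 1/5 ⇒ z = ln(5) / c
z = 1.6094 / 0.49 = 3.285 km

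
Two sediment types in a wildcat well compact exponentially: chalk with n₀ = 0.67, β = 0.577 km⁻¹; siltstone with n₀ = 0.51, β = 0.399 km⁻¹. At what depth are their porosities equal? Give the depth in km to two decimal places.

Set n₀ₐ e^(−βₐz) = n₀ᵦ e^(−βᵦz) ⇒ ln(n₀ₐ/n₀ᵦ) = (βₐ − βᵦ)·z
z = ln(0.67/0.51) / (0.577 − 0.399) = 0.2729 / 0.178 = 1.533 km

1.53 km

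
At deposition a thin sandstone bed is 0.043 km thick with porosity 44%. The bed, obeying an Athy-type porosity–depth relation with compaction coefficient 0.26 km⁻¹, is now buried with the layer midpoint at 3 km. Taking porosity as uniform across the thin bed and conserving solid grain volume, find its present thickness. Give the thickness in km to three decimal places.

Porosity at 3 km: φ = 0.44·exp(−0.26×3) = 0.2017
Solid-volume conservation: h(1−φ) = h₀(1−φ₀) ⇒ h = h₀·(1−φ₀)/(1−φ)
h = 0.043 × (1 − 0.44)/(1 − 0.2017) = 0.043 × 0.7015 = 0.0302 km

0.030 km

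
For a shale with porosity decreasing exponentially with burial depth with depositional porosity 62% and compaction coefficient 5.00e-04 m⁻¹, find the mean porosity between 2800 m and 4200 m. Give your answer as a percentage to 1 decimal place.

11.0%

Working in km (1 km = 1000 m; c in km⁻¹ = c in m⁻¹ × 1000):
⟨phi⟩ = (1/(Z₂−Z₁)) ∫ phi₀ e^(−cZ) dZ = phi₀·(e^(−c·Z₁) − e^(−c·Z₂)) / (c·(Z₂−Z₁))
e^(−0.5×2.8) = 0.2466; e^(−0.5×4.2) = 0.1225
⟨phi⟩ = 0.62 × (0.2466 − 0.1225) / (0.5 × 1.4) = 0.62 × 0.1773 = 0.1100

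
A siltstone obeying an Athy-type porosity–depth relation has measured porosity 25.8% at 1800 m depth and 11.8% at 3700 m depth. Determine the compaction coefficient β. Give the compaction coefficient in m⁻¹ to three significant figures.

Working in km (1 km = 1000 m; β in km⁻¹ = β in m⁻¹ × 1000):
Athy: phi(z) = phi₀ e^(−βz) ⇒ phi₁/phi₂ = e^{β(z₂−z₁)} ⇒ β = ln(phi₁/phi₂)/(z₂−z₁)
β = ln(0.258/0.118) / (3.7 − 1.8) = ln(2.186) / 1.9 = 0.7823 / 1.9 = 0.4117 km⁻¹

0.000412 m⁻¹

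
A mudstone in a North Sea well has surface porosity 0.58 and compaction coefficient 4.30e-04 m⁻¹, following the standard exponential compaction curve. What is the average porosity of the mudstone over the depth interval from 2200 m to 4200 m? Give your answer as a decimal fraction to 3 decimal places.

Working in km (1 km = 1000 m; β in km⁻¹ = β in m⁻¹ × 1000):
⟨phi⟩ = (1/(z₂−z₁)) ∫ phi₀ e^(−βz) dz = phi₀·(e^(−β·z₁) − e^(−β·z₂)) / (β·(z₂−z₁))
e^(−0.43×2.2) = 0.3883; e^(−0.43×4.2) = 0.1643
⟨phi⟩ = 0.58 × (0.3883 − 0.1643) / (0.43 × 2) = 0.58 × 0.2604 = 0.1511

0.151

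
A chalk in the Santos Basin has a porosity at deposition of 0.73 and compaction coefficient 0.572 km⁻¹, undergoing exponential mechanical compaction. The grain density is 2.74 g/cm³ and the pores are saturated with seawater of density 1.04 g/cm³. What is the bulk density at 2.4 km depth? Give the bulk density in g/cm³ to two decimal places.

Porosity at depth: φ = 0.73·exp(−0.572×2.4) = 0.73×0.2534 = 0.1850
Bulk density: ρ_b = (1−φ)ρ_g + φ·ρ_f = 0.8150×2.74 + 0.1850×1.04
       = 2.233 + 0.192 = 2.426 g/cm³

2.43 g/cm³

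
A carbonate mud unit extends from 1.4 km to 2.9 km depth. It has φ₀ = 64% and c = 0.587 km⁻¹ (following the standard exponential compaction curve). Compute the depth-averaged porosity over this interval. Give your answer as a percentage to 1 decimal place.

18.7%

⟨φ⟩ = (1/(d₂−d₁)) ∫ φ₀ e^(−cd) dd = φ₀·(e^(−c·d₁) − e^(−c·d₂)) / (c·(d₂−d₁))
e^(−0.587×1.4) = 0.4396; e^(−0.587×2.9) = 0.1823
⟨φ⟩ = 0.64 × (0.4396 − 0.1823) / (0.587 × 1.5) = 0.64 × 0.2923 = 0.1871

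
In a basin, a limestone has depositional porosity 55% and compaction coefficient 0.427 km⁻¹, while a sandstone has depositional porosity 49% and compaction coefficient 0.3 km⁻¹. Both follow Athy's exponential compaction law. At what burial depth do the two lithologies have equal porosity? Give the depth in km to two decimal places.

0.91 km

Set phi₀ₐ e^(−cₐz) = phi₀ᵦ e^(−cᵦz) ⇒ ln(phi₀ₐ/phi₀ᵦ) = (cₐ − cᵦ)·z
z = ln(0.55/0.49) / (0.427 − 0.3) = 0.1155 / 0.127 = 0.910 km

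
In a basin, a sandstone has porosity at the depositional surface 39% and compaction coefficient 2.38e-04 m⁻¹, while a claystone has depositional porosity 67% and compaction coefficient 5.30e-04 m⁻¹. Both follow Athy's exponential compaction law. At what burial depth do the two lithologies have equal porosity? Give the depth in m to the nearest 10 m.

1850 m

Working in km (1 km = 1000 m; β in km⁻¹ = β in m⁻¹ × 1000):
Set φ₀ₐ e^(−βₐZ) = φ₀ᵦ e^(−βᵦZ) ⇒ ln(φ₀ₐ/φ₀ᵦ) = (βₐ − βᵦ)·Z
Z = ln(0.39/0.67) / (0.238 − 0.53) = -0.5411 / -0.292 = 1.853 km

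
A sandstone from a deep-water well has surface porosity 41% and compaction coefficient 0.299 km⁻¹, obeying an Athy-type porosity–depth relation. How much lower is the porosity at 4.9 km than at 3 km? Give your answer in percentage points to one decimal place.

7.2 percentage points

n(3) = 0.41·e^(−0.299×3) = 0.1672
n(4.9) = 0.41·e^(−0.299×4.9) = 0.0947
Δn = 0.1672 − 0.0947 = 0.0725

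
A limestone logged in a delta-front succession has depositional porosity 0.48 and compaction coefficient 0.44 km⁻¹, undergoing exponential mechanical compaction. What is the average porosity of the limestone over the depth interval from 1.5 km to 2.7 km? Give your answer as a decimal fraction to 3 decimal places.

⟨n⟩ = (1/(Z₂−Z₁)) ∫ n₀ e^(−βZ) dZ = n₀·(e^(−β·Z₁) − e^(−β·Z₂)) / (β·(Z₂−Z₁))
e^(−0.44×1.5) = 0.5169; e^(−0.44×2.7) = 0.3048
⟨n⟩ = 0.48 × (0.5169 − 0.3048) / (0.44 × 1.2) = 0.48 × 0.4016 = 0.1927

0.193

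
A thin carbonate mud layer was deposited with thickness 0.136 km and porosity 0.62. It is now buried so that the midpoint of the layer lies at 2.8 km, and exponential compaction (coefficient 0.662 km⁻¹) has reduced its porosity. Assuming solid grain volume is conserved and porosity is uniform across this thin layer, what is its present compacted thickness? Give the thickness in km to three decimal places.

Porosity at 2.8 km: phi = 0.62·exp(−0.662×2.8) = 0.0971
Solid-volume conservation: h(1−phi) = h₀(1−phi₀) ⇒ h = h₀·(1−phi₀)/(1−phi)
h = 0.136 × (1 − 0.62)/(1 − 0.0971) = 0.136 × 0.4209 = 0.0572 km

0.057 km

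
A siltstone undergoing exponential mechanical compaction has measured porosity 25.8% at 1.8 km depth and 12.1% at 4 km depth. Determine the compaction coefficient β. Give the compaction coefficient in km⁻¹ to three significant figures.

Athy: phi(Z) = phi₀ e^(−βZ) ⇒ phi₁/phi₂ = e^{β(Z₂−Z₁)} ⇒ β = ln(phi₁/phi₂)/(Z₂−Z₁)
β = ln(0.258/0.121) / (4 − 1.8) = ln(2.132) / 2.2 = 0.7572 / 2.2 = 0.3442 km⁻¹

0.344 km⁻¹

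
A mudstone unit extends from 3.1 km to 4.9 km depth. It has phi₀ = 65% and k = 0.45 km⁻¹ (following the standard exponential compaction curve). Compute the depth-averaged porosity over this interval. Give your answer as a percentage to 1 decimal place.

⟨phi⟩ = (1/(d₂−d₁)) ∫ phi₀ e^(−kd) dd = phi₀·(e^(−k·d₁) − e^(−k·d₂)) / (k·(d₂−d₁))
e^(−0.45×3.1) = 0.2478; e^(−0.45×4.9) = 0.1103
⟨phi⟩ = 0.65 × (0.2478 − 0.1103) / (0.45 × 1.8) = 0.65 × 0.1699 = 0.1104

11.0%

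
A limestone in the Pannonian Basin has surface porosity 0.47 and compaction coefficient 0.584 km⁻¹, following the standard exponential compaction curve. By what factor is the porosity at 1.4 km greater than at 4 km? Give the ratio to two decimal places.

φ(Z₁)/φ(Z₂) = e^(−c·Z₁)/e^(−c·Z₂) = e^{c(Z₂−Z₁)}
= exp(0.584 × 2.6) = exp(1.518) = 4.5649

4.56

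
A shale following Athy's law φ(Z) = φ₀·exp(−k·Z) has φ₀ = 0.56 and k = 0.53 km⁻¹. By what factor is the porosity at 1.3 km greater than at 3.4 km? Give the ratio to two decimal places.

3.04

φ(Z₁)/φ(Z₂) = e^(−k·Z₁)/e^(−k·Z₂) = e^{k(Z₂−Z₁)}
= exp(0.53 × 2.1) = exp(1.113) = 3.0435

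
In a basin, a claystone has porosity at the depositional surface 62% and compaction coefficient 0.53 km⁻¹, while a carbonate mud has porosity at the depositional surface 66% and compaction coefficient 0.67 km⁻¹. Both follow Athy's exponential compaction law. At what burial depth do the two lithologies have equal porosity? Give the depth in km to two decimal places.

Set phi₀ₐ e^(−kₐZ) = phi₀ᵦ e^(−kᵦZ) ⇒ ln(phi₀ₐ/phi₀ᵦ) = (kₐ − kᵦ)·Z
Z = ln(0.62/0.66) / (0.53 − 0.67) = -0.0625 / -0.14 = 0.447 km

0.45 km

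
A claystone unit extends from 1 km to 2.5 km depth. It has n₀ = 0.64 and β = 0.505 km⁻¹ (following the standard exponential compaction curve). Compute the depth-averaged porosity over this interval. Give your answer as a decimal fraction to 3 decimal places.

0.271

⟨n⟩ = (1/(z₂−z₁)) ∫ n₀ e^(−βz) dz = n₀·(e^(−β·z₁) − e^(−β·z₂)) / (β·(z₂−z₁))
e^(−0.505×1) = 0.6035; e^(−0.505×2.5) = 0.2829
⟨n⟩ = 0.64 × (0.6035 − 0.2829) / (0.505 × 1.5) = 0.64 × 0.4232 = 0.2708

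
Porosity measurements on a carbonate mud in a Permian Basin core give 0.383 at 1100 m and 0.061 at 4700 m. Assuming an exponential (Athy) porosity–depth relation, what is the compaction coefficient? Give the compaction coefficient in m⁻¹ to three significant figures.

0.000510 m⁻¹

Working in km (1 km = 1000 m; c in km⁻¹ = c in m⁻¹ × 1000):
Athy: phi(z) = phi₀ e^(−cz) ⇒ phi₁/phi₂ = e^{c(z₂−z₁)} ⇒ c = ln(phi₁/phi₂)/(z₂−z₁)
c = ln(0.383/0.061) / (4.7 − 1.1) = ln(6.279) / 3.6 = 1.8372 / 3.6 = 0.5103 km⁻¹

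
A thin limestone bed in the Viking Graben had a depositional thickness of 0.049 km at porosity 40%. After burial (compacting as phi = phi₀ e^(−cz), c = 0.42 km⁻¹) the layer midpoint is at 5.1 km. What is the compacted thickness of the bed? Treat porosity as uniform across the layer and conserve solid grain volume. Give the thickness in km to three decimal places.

Porosity at 5.1 km: phi = 0.4·exp(−0.42×5.1) = 0.0470
Solid-volume conservation: h(1−phi) = h₀(1−phi₀) ⇒ h = h₀·(1−phi₀)/(1−phi)
h = 0.049 × (1 − 0.4)/(1 − 0.0470) = 0.049 × 0.6296 = 0.0308 km

0.031 km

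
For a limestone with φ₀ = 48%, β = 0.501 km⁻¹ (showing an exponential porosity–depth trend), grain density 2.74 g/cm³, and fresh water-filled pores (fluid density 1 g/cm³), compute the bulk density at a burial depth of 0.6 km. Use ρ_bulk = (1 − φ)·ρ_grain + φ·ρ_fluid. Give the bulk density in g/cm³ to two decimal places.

Porosity at depth: φ = 0.48·exp(−0.501×0.6) = 0.48×0.7404 = 0.3554
Bulk density: ρ_b = (1−φ)ρ_g + φ·ρ_f = 0.6446×2.74 + 0.3554×1
       = 1.766 + 0.355 = 2.122 g/cm³

2.12 g/cm³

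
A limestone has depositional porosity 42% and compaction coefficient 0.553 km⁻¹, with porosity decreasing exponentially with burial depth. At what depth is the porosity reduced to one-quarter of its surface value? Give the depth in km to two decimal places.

2.51 km

phi/phi₀ = 1/4 ⇒ exp(−β·z) = 1/4 ⇒ z = ln(4) / β
z = 1.3863 / 0.553 = 2.507 km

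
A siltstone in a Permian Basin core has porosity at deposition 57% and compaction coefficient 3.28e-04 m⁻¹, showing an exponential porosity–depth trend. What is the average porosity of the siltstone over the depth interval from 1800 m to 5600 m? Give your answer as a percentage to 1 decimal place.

18.1%

Working in km (1 km = 1000 m; c in km⁻¹ = c in m⁻¹ × 1000):
⟨phi⟩ = (1/(z₂−z₁)) ∫ phi₀ e^(−cz) dz = phi₀·(e^(−c·z₁) − e^(−c·z₂)) / (c·(z₂−z₁))
e^(−0.328×1.8) = 0.5541; e^(−0.328×5.6) = 0.1593
⟨phi⟩ = 0.57 × (0.5541 − 0.1593) / (0.328 × 3.8) = 0.57 × 0.3167 = 0.1805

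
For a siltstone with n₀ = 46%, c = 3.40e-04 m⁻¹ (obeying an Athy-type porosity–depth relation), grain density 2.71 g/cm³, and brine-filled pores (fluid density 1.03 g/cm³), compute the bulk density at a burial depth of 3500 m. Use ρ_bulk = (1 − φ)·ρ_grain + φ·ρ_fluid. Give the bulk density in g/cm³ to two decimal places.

2.47 g/cm³

Working in km (1 km = 1000 m; c in km⁻¹ = c in m⁻¹ × 1000):
Porosity at depth: n = 0.46·exp(−0.34×3.5) = 0.46×0.3042 = 0.1399
Bulk density: ρ_b = (1−n)ρ_g + n·ρ_f = 0.8601×2.71 + 0.1399×1.03
       = 2.331 + 0.144 = 2.475 g/cm³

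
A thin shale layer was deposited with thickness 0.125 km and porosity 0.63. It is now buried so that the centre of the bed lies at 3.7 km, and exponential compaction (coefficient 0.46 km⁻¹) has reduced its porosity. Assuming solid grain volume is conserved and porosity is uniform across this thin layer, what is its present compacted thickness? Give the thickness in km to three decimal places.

0.052 km

Porosity at 3.7 km: phi = 0.63·exp(−0.46×3.7) = 0.1149
Solid-volume conservation: h(1−phi) = h₀(1−phi₀) ⇒ h = h₀·(1−phi₀)/(1−phi)
h = 0.125 × (1 − 0.63)/(1 − 0.1149) = 0.125 × 0.4180 = 0.0523 km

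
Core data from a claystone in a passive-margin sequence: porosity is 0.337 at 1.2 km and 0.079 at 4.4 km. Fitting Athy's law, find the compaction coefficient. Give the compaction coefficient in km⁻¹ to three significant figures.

0.453 km⁻¹

Athy: phi(Z) = phi₀ e^(−kZ) ⇒ phi₁/phi₂ = e^{k(Z₂−Z₁)} ⇒ k = ln(phi₁/phi₂)/(Z₂−Z₁)
k = ln(0.337/0.079) / (4.4 − 1.2) = ln(4.266) / 3.2 = 1.4506 / 3.2 = 0.4533 km⁻¹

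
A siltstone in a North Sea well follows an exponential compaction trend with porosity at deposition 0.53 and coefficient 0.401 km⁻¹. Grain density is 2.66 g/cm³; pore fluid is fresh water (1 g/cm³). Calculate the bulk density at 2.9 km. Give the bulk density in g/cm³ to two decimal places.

Porosity at depth: n = 0.53·exp(−0.401×2.9) = 0.53×0.3126 = 0.1657
Bulk density: ρ_b = (1−n)ρ_g + n·ρ_f = 0.8343×2.66 + 0.1657×1
       = 2.219 + 0.166 = 2.385 g/cm³

2.38 g/cm³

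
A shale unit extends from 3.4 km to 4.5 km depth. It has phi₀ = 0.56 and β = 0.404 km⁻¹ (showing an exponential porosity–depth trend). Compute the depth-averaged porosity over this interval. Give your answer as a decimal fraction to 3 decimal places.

⟨phi⟩ = (1/(z₂−z₁)) ∫ phi₀ e^(−βz) dz = phi₀·(e^(−β·z₁) − e^(−β·z₂)) / (β·(z₂−z₁))
e^(−0.404×3.4) = 0.2532; e^(−0.404×4.5) = 0.1624
⟨phi⟩ = 0.56 × (0.2532 − 0.1624) / (0.404 × 1.1) = 0.56 × 0.2044 = 0.1145

0.114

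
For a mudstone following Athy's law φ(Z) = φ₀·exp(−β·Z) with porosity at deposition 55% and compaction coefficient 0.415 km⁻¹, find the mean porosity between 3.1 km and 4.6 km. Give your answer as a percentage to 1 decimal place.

⟨φ⟩ = (1/(Z₂−Z₁)) ∫ φ₀ e^(−βZ) dZ = φ₀·(e^(−β·Z₁) − e^(−β·Z₂)) / (β·(Z₂−Z₁))
e^(−0.415×3.1) = 0.2762; e^(−0.415×4.6) = 0.1482
⟨φ⟩ = 0.55 × (0.2762 − 0.1482) / (0.415 × 1.5) = 0.55 × 0.2056 = 0.1131

11.3%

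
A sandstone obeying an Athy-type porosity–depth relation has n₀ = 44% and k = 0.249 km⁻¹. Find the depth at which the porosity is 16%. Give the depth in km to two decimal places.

4.06 km

Invert Athy's law: Z = ln(n₀/n) / k
Z = ln(0.44/0.16) / 0.249 = ln(2.75) / 0.249 = 1.0116 / 0.249 = 4.063 km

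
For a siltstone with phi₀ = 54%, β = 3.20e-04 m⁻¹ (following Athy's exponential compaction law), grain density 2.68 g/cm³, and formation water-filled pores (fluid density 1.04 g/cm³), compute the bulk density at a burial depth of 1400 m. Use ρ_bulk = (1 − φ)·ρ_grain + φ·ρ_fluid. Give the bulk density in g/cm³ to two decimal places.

Working in km (1 km = 1000 m; β in km⁻¹ = β in m⁻¹ × 1000):
Porosity at depth: phi = 0.54·exp(−0.32×1.4) = 0.54×0.6389 = 0.3450
Bulk density: ρ_b = (1−phi)ρ_g + phi·ρ_f = 0.6550×2.68 + 0.3450×1.04
       = 1.755 + 0.359 = 2.114 g/cm³

2.11 g/cm³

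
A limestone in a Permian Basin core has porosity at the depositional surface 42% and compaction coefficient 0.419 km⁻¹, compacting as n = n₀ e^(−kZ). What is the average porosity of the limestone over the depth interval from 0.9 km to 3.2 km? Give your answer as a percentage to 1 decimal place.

18.5%

⟨n⟩ = (1/(Z₂−Z₁)) ∫ n₀ e^(−kZ) dZ = n₀·(e^(−k·Z₁) − e^(−k·Z₂)) / (k·(Z₂−Z₁))
e^(−0.419×0.9) = 0.6858; e^(−0.419×3.2) = 0.2616
⟨n⟩ = 0.42 × (0.6858 − 0.2616) / (0.419 × 2.3) = 0.42 × 0.4402 = 0.1849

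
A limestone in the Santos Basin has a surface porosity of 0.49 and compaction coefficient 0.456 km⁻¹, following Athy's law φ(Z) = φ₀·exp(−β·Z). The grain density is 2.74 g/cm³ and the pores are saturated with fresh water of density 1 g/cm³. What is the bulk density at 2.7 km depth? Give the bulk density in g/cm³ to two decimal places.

Porosity at depth: φ = 0.49·exp(−0.456×2.7) = 0.49×0.2919 = 0.1431
Bulk density: ρ_b = (1−φ)ρ_g + φ·ρ_f = 0.8569×2.74 + 0.1431×1
       = 2.348 + 0.143 = 2.491 g/cm³

2.49 g/cm³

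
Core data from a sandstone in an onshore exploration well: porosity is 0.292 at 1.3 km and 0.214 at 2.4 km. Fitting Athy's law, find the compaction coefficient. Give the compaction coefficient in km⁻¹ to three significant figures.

0.283 km⁻¹

Athy: φ(d) = φ₀ e^(−kd) ⇒ φ₁/φ₂ = e^{k(d₂−d₁)} ⇒ k = ln(φ₁/φ₂)/(d₂−d₁)
k = ln(0.292/0.214) / (2.4 − 1.3) = ln(1.364) / 1.1 = 0.3108 / 1.1 = 0.2825 km⁻¹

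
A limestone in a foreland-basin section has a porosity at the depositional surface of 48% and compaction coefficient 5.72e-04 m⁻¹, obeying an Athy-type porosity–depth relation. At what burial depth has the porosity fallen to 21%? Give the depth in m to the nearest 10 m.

1450 m

Working in km (1 km = 1000 m; β in km⁻¹ = β in m⁻¹ × 1000):
Invert Athy's law: Z = ln(φ₀/φ) / β
Z = ln(0.48/0.21) / 0.572 = ln(2.286) / 0.572 = 0.8267 / 0.572 = 1.445 km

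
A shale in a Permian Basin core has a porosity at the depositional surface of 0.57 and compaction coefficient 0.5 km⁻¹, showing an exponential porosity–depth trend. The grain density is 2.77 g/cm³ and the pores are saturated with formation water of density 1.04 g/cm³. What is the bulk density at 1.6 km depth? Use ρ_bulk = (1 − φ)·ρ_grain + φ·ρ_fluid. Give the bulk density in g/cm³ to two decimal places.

Porosity at depth: φ = 0.57·exp(−0.5×1.6) = 0.57×0.4493 = 0.2561
Bulk density: ρ_b = (1−φ)ρ_g + φ·ρ_f = 0.7439×2.77 + 0.2561×1.04
       = 2.061 + 0.266 = 2.327 g/cm³

2.33 g/cm³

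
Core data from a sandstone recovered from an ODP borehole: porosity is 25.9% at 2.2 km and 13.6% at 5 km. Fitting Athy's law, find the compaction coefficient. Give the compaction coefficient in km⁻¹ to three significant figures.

Athy: phi(z) = phi₀ e^(−βz) ⇒ phi₁/phi₂ = e^{β(z₂−z₁)} ⇒ β = ln(phi₁/phi₂)/(z₂−z₁)
β = ln(0.259/0.136) / (5 − 2.2) = ln(1.904) / 2.8 = 0.6442 / 2.8 = 0.2301 km⁻¹

0.230 km⁻¹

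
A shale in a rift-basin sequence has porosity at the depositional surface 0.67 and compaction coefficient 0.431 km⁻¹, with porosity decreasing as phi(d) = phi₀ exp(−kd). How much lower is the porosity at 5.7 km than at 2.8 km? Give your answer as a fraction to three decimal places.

phi(2.8) = 0.67·e^(−0.431×2.8) = 0.2004
phi(5.7) = 0.67·e^(−0.431×5.7) = 0.0574
Δphi = 0.2004 − 0.0574 = 0.1430

0.143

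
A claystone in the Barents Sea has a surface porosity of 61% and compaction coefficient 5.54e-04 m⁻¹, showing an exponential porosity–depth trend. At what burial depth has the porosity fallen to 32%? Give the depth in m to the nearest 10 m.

1160 m

Working in km (1 km = 1000 m; k in km⁻¹ = k in m⁻¹ × 1000):
Invert Athy's law: d = ln(φ₀/φ) / k
d = ln(0.61/0.32) / 0.554 = ln(1.906) / 0.554 = 0.6451 / 0.554 = 1.165 km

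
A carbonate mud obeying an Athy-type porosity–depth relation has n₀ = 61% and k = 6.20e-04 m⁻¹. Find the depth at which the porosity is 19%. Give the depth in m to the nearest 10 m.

1880 m

Working in km (1 km = 1000 m; k in km⁻¹ = k in m⁻¹ × 1000):
Invert Athy's law: d = ln(n₀/n) / k
d = ln(0.61/0.19) / 0.62 = ln(3.211) / 0.62 = 1.1664 / 0.62 = 1.881 km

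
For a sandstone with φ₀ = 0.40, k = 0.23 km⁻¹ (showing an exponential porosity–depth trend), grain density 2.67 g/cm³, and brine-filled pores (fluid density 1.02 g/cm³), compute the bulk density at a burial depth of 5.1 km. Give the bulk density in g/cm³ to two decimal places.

Porosity at depth: φ = 0.4·exp(−0.23×5.1) = 0.4×0.3094 = 0.1238
Bulk density: ρ_b = (1−φ)ρ_g + φ·ρ_f = 0.8762×2.67 + 0.1238×1.02
       = 2.340 + 0.126 = 2.466 g/cm³

2.47 g/cm³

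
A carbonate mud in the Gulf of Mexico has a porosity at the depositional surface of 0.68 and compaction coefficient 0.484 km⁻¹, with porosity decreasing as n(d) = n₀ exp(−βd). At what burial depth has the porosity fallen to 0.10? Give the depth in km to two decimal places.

3.96 km

Invert Athy's law: d = ln(n₀/n) / β
d = ln(0.68/0.1) / 0.484 = ln(6.8) / 0.484 = 1.9169 / 0.484 = 3.961 km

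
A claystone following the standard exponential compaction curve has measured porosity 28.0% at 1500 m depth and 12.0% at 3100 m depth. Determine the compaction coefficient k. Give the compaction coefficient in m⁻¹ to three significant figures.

Working in km (1 km = 1000 m; k in km⁻¹ = k in m⁻¹ × 1000):
Athy: n(Z) = n₀ e^(−kZ) ⇒ n₁/n₂ = e^{k(Z₂−Z₁)} ⇒ k = ln(n₁/n₂)/(Z₂−Z₁)
k = ln(0.28/0.12) / (3.1 − 1.5) = ln(2.333) / 1.6 = 0.8473 / 1.6 = 0.5296 km⁻¹

0.000530 m⁻¹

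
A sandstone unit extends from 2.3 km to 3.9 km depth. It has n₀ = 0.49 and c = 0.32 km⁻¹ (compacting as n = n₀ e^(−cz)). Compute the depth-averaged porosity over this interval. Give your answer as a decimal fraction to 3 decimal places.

⟨n⟩ = (1/(z₂−z₁)) ∫ n₀ e^(−cz) dz = n₀·(e^(−c·z₁) − e^(−c·z₂)) / (c·(z₂−z₁))
e^(−0.32×2.3) = 0.4790; e^(−0.32×3.9) = 0.2871
⟨n⟩ = 0.49 × (0.4790 − 0.2871) / (0.32 × 1.6) = 0.49 × 0.3749 = 0.1837

0.184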